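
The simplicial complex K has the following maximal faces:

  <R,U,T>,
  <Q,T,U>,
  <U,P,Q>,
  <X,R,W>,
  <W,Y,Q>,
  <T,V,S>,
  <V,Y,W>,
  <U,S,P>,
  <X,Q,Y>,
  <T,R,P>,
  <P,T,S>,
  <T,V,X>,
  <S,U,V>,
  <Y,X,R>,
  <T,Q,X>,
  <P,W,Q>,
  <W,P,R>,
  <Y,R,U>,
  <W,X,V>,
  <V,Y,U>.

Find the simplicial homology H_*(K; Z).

H_0 ≅ Z,  H_1 ≅ Z ⊕ Z/2,  H_2 = 0.

K has 10 vertices, 30 edges, 20 triangles.
rank ∂_0 = 0, rank ∂_1 = 9 ⇒ b_0 = 10 − 0 − 9 = 1; all invariant factors of ∂_1 are 1 so no torsion. So H_0 ≅ Z.
rank ∂_1 = 9, rank ∂_2 = 20 ⇒ b_1 = 30 − 9 − 20 = 1; ∂_2 has invariant factor(s) [2] giving torsion. So H_1 ≅ Z ⊕ Z/2.
rank ∂_2 = 20, rank ∂_3 = 0 ⇒ b_2 = 20 − 20 − 0 = 0. So H_2 ≅ 0.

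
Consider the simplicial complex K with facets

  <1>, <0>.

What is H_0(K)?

We work with the vertex ordering 0 < 1. The simplices of K, each written with vertices in increasing order, are:

  0-simplices (2): [0], [1]

so the chain groups are C_0 ≅ Z^2.

Computing H_k = (kernel of ∂_k) / (image of ∂_{k+1}):

  H_0: rank C_0 − rank ∂_1 = 2 − 0 = 2, and there is no ∂_1, so H_0 = Z^2.

H_0 ≅ Z^2.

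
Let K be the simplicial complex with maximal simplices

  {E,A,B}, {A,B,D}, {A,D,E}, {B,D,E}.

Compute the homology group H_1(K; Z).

K has 4 vertices, 6 edges, 4 triangles.
rank ∂_1 = 3, rank ∂_2 = 3 ⇒ b_1 = 6 − 3 − 3 = 0; all invariant factors of ∂_2 are 1 so no torsion. So H_1 = 0.

H_1 = 0.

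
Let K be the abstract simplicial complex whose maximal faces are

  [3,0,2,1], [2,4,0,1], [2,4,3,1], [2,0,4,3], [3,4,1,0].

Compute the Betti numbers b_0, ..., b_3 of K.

b_0 = 1, b_1 = 0, b_2 = 0, b_3 = 1.

K has 5 vertices, 10 edges, 10 triangles, 5 3-simplices.
rank ∂_0 = 0, rank ∂_1 = 4 ⇒ b_0 = 5 − 0 − 4 = 1; all invariant factors of ∂_1 are 1 so no torsion. So H_0 = Z.
rank ∂_1 = 4, rank ∂_2 = 6 ⇒ b_1 = 10 − 4 − 6 = 0; all invariant factors of ∂_2 are 1 so no torsion. So H_1 = 0.
rank ∂_2 = 6, rank ∂_3 = 4 ⇒ b_2 = 10 − 6 − 4 = 0; all invariant factors of ∂_3 are 1 so no torsion. So H_2 = 0.
rank ∂_3 = 4, rank ∂_4 = 0 ⇒ b_3 = 5 − 4 − 0 = 1. So H_3 = Z.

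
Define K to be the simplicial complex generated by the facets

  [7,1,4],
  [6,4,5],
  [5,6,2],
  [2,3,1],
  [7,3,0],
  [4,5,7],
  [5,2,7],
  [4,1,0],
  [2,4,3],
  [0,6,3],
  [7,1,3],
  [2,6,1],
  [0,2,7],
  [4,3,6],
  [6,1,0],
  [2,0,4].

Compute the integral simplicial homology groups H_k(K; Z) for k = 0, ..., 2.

We work with the vertex ordering 0 < 1 < 2 < 3 < 4 < 5 < 6 < 7. The simplices of K, each written with vertices in increasing order, are:

  0-simplices (8): [0], [1], [2], [3], [4], [5], [6], [7]
  1-simplices (24): (24 of them)
  2-simplices (16): [0,1,4], [0,1,6], [0,2,4], [0,2,7], [0,3,6], [0,3,7], [1,2,3], [1,2,6], [1,3,7], [1,4,7], [2,3,4], [2,5,6], [2,5,7], [3,4,6], [4,5,6], [4,5,7]

Hence C_0 ≅ Z^8, C_1 ≅ Z^24, C_2 ≅ Z^16.

Boundary ∂_1: C_1 → C_0 sends each edge [p,q] (with p < q) to q − p. For instance
  ∂[1,2] = [2] − [1].
The 8×24 boundary matrix has rank 7 and Smith normal form diag(1,1,1,1,1,1,1).

The boundary map ∂_2: C_2 → C_1 acts by ∂[p,q,r] = [q,r] − [p,r] + [p,q]. For instance
  ∂[1,2,6] = [2,6] − [1,6] + [1,2],
  ∂[0,3,7] = [3,7] − [0,7] + [0,3].
This gives a 24×16 integer matrix of rank 15; reducing to Smith normal form yields diagonal entries (1,1,1,1,1,1,1,1,1,1,1,1,1,1,1).

Reading off H_k = ker ∂_k / im ∂_{k+1}:

  H_0: rank C_0 − rank ∂_1 = 8 − 7 = 1, and the invariant factors of ∂_1 are all 1, so H_0 = Z.
  H_1: rank ker ∂_1 − rank ∂_2 = (24 − 7) − 15 = 2, and the invariant factors of ∂_2 are all 1, so H_1 = Z^2.
  H_2: rank ker ∂_2 − rank ∂_3 = (16 − 15) − 0 = 1, and there is no ∂_3, so H_2 = Z.

As a check, the Euler characteristic is 8 − 24 + 16 = 0, which agrees with 1 − 2 + 1 = 0.
(K is a triangulation of the torus T^2.)

H_0 = Z,  H_1 = Z^2,  H_2 = Z.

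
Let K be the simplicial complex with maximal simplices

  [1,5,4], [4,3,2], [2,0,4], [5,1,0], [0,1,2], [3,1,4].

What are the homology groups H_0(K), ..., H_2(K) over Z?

H_0 ≅ Z,  H_1 ≅ Z,  H_2 = 0.

K has 6 vertices, 12 edges, 6 triangles.
rank ∂_0 = 0, rank ∂_1 = 5 ⇒ b_0 = 6 − 0 − 5 = 1; all invariant factors of ∂_1 are 1 so no torsion. So H_0 ≅ Z.
rank ∂_1 = 5, rank ∂_2 = 6 ⇒ b_1 = 12 − 5 − 6 = 1; all invariant factors of ∂_2 are 1 so no torsion. So H_1 ≅ Z.
rank ∂_2 = 6, rank ∂_3 = 0 ⇒ b_2 = 6 − 6 − 0 = 0. So H_2 ≅ 0.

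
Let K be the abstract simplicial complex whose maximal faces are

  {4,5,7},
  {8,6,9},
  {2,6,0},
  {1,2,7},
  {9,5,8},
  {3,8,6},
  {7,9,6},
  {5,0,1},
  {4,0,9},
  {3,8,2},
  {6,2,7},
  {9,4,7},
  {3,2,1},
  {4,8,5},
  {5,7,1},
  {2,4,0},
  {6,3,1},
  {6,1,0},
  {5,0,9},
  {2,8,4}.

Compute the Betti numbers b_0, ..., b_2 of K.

Order the vertices as 0 < 1 < 2 < 3 < 4 < 5 < 6 < 7 < 8 < 9. Listing each simplex with vertices in this order, K has dimension 2 with simplices:

  0-simplices (10): [0], [1], [2], [3], [4], [5], [6], [7], [8], [9]
  1-simplices (30): (30 of them)
  2-simplices (20): (20 of them)

giving chain groups C_0 ≅ Z^10, C_1 ≅ Z^30, C_2 ≅ Z^20.

The boundary map ∂_1: C_1 → C_0 is given by ∂[p,q] = [q] − [p].
The 10×30 boundary matrix has rank 9 and Smith normal form diag(1,1,1,1,1,1,1,1,1).

The boundary map ∂_2: C_2 → C_1 sends each 2-simplex [p,q,r] to [q,r] − [p,r] + [p,q]. For instance
  ∂[0,5,9] = [5,9] − [0,9] + [0,5],
  ∂[1,3,6] = [3,6] − [1,6] + [1,3].
The resulting 30×20 matrix has rank 20, and its Smith normal form has invariant factors (1,1,1,1,1,1,1,1,1,1,1,1,1,1,1,1,1,1,1,2).

From H_k ≅ ker(∂_k) / im(∂_{k+1}) we obtain:

  H_0: rank C_0 − rank ∂_1 = 10 − 9 = 1, and the invariant factors of ∂_1 are all 1, so H_0 = Z.
  H_1: rank ker ∂_1 − rank ∂_2 = (30 − 9) − 20 = 1, and ∂_2 has invariant factor 2 > 1, so H_1 = Z ⊕ Z_2.
  H_2: rank ker ∂_2 − rank ∂_3 = (20 − 20) − 0 = 0, and there is no ∂_3, so H_2 = 0.

Hence the Betti numbers are b_0 = 1, b_1 = 1, b_2 = 0.

b_0 = 1, b_1 = 1, b_2 = 0.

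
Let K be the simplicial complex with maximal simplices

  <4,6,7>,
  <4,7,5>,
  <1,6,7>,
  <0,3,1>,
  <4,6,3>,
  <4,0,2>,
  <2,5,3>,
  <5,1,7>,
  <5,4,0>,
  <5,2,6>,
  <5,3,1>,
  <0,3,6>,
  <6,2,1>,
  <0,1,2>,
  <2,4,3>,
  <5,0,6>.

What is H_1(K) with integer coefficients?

Take the total order 0 < 1 < 2 < 3 < 4 < 5 < 6 < 7 on the vertex set. Then K (dimension 2) consists of the simplices:

  0-simplices (8): [0], [1], [2], [3], [4], [5], [6], [7]
  1-simplices (24): (24 of them)
  2-simplices (16): [0,1,2], [0,1,3], [0,2,4], [0,3,6], [0,4,5], [0,5,6], [1,2,6], [1,3,5], [1,5,7], [1,6,7], [2,3,4], [2,3,5], [2,5,6], [3,4,6], [4,5,7], [4,6,7]

Hence C_0 ≅ Z^8, C_1 ≅ Z^24, C_2 ≅ Z^16.

The boundary map ∂_1: C_1 → C_0 is given by ∂[p,q] = [q] − [p]. For instance
  ∂[0,2] = [2] − [0].
This gives a 8×24 integer matrix of rank 7; reducing to Smith normal form yields diagonal entries (1,1,1,1,1,1,1).

∂_2: C_2 → C_1 acts by ∂[p,q,r] = [q,r] − [p,r] + [p,q]. For instance
  ∂[2,3,4] = [3,4] − [2,4] + [2,3],
  ∂[1,6,7] = [6,7] − [1,7] + [1,6].
This gives a 24×16 integer matrix of rank 15; reducing to Smith normal form yields diagonal entries (1,1,1,1,1,1,1,1,1,1,1,1,1,1,1).

Now H_k = ker ∂_k / im ∂_{k+1}, so:

  H_1: rank ker ∂_1 − rank ∂_2 = (24 − 7) − 15 = 2, and the invariant factors of ∂_2 are all 1, so H_1 = Z^2.

H_1 ≅ Z^2.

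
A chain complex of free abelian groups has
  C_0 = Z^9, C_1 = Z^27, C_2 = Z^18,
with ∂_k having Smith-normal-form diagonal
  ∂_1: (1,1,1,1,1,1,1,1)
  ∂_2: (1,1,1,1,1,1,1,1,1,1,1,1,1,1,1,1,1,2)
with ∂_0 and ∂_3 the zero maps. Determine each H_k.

H_0 ≅ Z,  H_1 ≅ Z ⊕ Z/2,  H_2 = 0.

H_0: b_0 = 9 − 0 − 8 = 1; torsion from ∂_1 factors > 1: none. So H_0 ≅ Z.
H_1: b_1 = 27 − 8 − 18 = 1; torsion from ∂_2 factors > 1: [2]. So H_1 ≅ Z ⊕ Z/2.
H_2: b_2 = 18 − 18 − 0 = 0; torsion from ∂_3 factors > 1: none. So H_2 ≅ 0.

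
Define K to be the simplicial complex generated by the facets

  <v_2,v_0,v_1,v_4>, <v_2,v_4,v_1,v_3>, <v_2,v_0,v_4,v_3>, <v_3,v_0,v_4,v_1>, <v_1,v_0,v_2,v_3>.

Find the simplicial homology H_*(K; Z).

Fix the vertex order v_0 < v_1 < v_2 < v_3 < v_4 and write every simplex with vertices in increasing order. Then dim K = 3 and the simplices of K are:

  0-simplices (5): [v_0], [v_1], [v_2], [v_3], [v_4]
  1-simplices (10): [v_0,v_1], [v_0,v_2], [v_0,v_3], [v_0,v_4], [v_1,v_2], [v_1,v_3], [v_1,v_4], [v_2,v_3], [v_2,v_4], [v_3,v_4]
  2-simplices (10): [v_0,v_1,v_2], [v_0,v_1,v_3], [v_0,v_1,v_4], [v_0,v_2,v_3], [v_0,v_2,v_4], [v_0,v_3,v_4], [v_1,v_2,v_3], [v_1,v_2,v_4], [v_1,v_3,v_4], [v_2,v_3,v_4]
  3-simplices (5): [v_0,v_1,v_2,v_3], [v_0,v_1,v_2,v_4], [v_0,v_1,v_3,v_4], [v_0,v_2,v_3,v_4], [v_1,v_2,v_3,v_4]

Hence C_0 ≅ Z^5, C_1 ≅ Z^10, C_2 ≅ Z^10, C_3 ≅ Z^5.

Boundary ∂_1: C_1 → C_0 sends each edge [p,q] (with p < q) to q − p.
The resulting 5×10 matrix has rank 4, and its Smith normal form has invariant factors (1,1,1,1).

Boundary ∂_2: C_2 → C_1 maps a triangle to the signed sum of its edges. For instance
  ∂[v_2,v_3,v_4] = [v_3,v_4] − [v_2,v_4] + [v_2,v_3],
  ∂[v_1,v_2,v_3] = [v_2,v_3] − [v_1,v_3] + [v_1,v_2].
The resulting 10×10 matrix has rank 6, and its Smith normal form has invariant factors (1,1,1,1,1,1).

Boundary ∂_3: C_3 → C_2 sends each 3-simplex σ to the alternating sum Σ_i (−1)^i (σ with its i-th vertex removed). For instance
  ∂[v_0,v_1,v_3,v_4] = [v_1,v_3,v_4] − [v_0,v_3,v_4] + [v_0,v_1,v_4] − [v_0,v_1,v_3],
  ∂[v_0,v_2,v_3,v_4] = [v_2,v_3,v_4] − [v_0,v_3,v_4] + [v_0,v_2,v_4] − [v_0,v_2,v_3].
The 10×5 boundary matrix has rank 4 and Smith normal form diag(1,1,1,1).

From H_k ≅ ker(∂_k) / im(∂_{k+1}) we obtain:

  H_0: rank C_0 − rank ∂_1 = 5 − 4 = 1, and the invariant factors of ∂_1 are all 1, so H_0 ≅ Z.
  H_1: rank ker ∂_1 − rank ∂_2 = (10 − 4) − 6 = 0, and the invariant factors of ∂_2 are all 1, so H_1 ≅ 0.
  H_2: rank ker ∂_2 − rank ∂_3 = (10 − 6) − 4 = 0, and the invariant factors of ∂_3 are all 1, so H_2 ≅ 0.
  H_3: rank ker ∂_3 − rank ∂_4 = (5 − 4) − 0 = 1, and there is no ∂_4, so H_3 ≅ Z.

As a check, the Euler characteristic is 5 − 10 + 10 − 5 = 0, which agrees with 1 − 0 + 0 − 1 = 0.

H_0 ≅ Z,  H_1 = 0,  H_2 = 0,  H_3 ≅ Z.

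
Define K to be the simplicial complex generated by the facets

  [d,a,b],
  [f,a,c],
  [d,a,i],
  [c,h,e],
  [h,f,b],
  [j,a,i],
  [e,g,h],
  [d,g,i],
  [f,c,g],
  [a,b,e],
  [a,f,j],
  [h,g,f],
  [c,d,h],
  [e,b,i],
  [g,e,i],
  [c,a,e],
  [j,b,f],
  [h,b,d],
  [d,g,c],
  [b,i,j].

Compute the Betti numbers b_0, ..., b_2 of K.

b_0 = 1, b_1 = 1, b_2 = 0.

Take the total order a < b < c < d < e < f < g < h < i < j on the vertex set. Then K (dimension 2) consists of the simplices:

  0-simplices (10): a, b, c, d, e, f, g, h, i, j
  1-simplices (30): ab, ac, ad, ae, af, ai, aj, bd, be, bf, bh, bi, bj, cd, ce, cf, cg, ch, dg, dh, di, eg, eh, ei, fg, fh, fj, gh, gi, ij
  2-simplices (20): abd, abe, ace, acf, adi, afj, aij, bdh, bei, bfh, bfj, bij, cdg, cdh, ceh, cfg, dgi, egh, egi, fgh

so the chain groups are C_0 ≅ Z^10, C_1 ≅ Z^30, C_2 ≅ Z^20.

The boundary map ∂_1: C_1 → C_0 maps an edge to its endpoints' difference, ∂[p,q] = q − p. For instance
  ∂bd = d − b.
As a 10×30 matrix over Z this has rank 9, with invariant factors (1,1,1,1,1,1,1,1,1).

∂_2: C_2 → C_1 sends each 2-simplex [p,q,r] to [q,r] − [p,r] + [p,q]. For instance
  ∂abe = be − ae + ab,
  ∂bfj = fj − bj + bf.
The resulting 30×20 matrix has rank 20, and its Smith normal form has invariant factors (1,1,1,1,1,1,1,1,1,1,1,1,1,1,1,1,1,1,1,2).

From H_k ≅ ker(∂_k) / im(∂_{k+1}) we obtain:

  H_0: rank C_0 − rank ∂_1 = 10 − 9 = 1, and the invariant factors of ∂_1 are all 1, so H_0 ≅ Z.
  H_1: rank ker ∂_1 − rank ∂_2 = (30 − 9) − 20 = 1, and ∂_2 has invariant factor 2 > 1, so H_1 ≅ Z ⊕ Z/2Z.
  H_2: rank ker ∂_2 − rank ∂_3 = (20 − 20) − 0 = 0, and there is no ∂_3, so H_2 ≅ 0.

Hence the Betti numbers are b_0 = 1, b_1 = 1, b_2 = 0.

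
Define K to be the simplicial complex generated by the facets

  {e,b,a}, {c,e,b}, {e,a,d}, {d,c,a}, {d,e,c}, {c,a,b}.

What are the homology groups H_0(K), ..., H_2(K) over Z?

Order the vertices as a < b < c < d < e. Listing each simplex with vertices in this order, K has dimension 2 with simplices:

  0-simplices (5): a, b, c, d, e
  1-simplices (9): ab, ac, ad, ae, bc, be, cd, ce, de
  2-simplices (6): abc, abe, acd, ade, bce, cde

giving chain groups C_0 ≅ Z^5, C_1 ≅ Z^9, C_2 ≅ Z^6.

∂_1: C_1 → C_0 sends each edge [p,q] (with p < q) to q − p. For instance
  ∂ab = b − a.
As a 5×9 matrix over Z this has rank 4, with invariant factors (1,1,1,1).

∂_2: C_2 → C_1 sends each 2-simplex [p,q,r] to [q,r] − [p,r] + [p,q]. For instance
  ∂bce = ce − be + bc,
  ∂abc = bc − ac + ab.
The resulting 9×6 matrix has rank 5, and its Smith normal form has invariant factors (1,1,1,1,1).

Now H_k = ker ∂_k / im ∂_{k+1}, so:

  H_0: rank C_0 − rank ∂_1 = 5 − 4 = 1, and the invariant factors of ∂_1 are all 1, so H_0 ≅ Z.
  H_1: rank ker ∂_1 − rank ∂_2 = (9 − 4) − 5 = 0, and the invariant factors of ∂_2 are all 1, so H_1 ≅ 0.
  H_2: rank ker ∂_2 − rank ∂_3 = (6 − 5) − 0 = 1, and there is no ∂_3, so H_2 ≅ Z.

H_0 ≅ Z,  H_1 = 0,  H_2 ≅ Z.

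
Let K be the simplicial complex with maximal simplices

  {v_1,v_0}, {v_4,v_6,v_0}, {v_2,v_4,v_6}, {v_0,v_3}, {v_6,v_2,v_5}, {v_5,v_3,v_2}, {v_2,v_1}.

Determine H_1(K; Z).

H_1 ≅ Z^2.

Fix the vertex order v_0 < v_1 < v_2 < v_3 < v_4 < v_5 < v_6 and write every simplex with vertices in increasing order. Then dim K = 2 and the simplices of K are:

  0-simplices (7): [v_0], [v_1], [v_2], [v_3], [v_4], [v_5], [v_6]
  1-simplices (12): [v_0,v_1], [v_0,v_3], [v_0,v_4], [v_0,v_6], [v_1,v_2], [v_2,v_3], [v_2,v_4], [v_2,v_5], [v_2,v_6], [v_3,v_5], [v_4,v_6], [v_5,v_6]
  2-simplices (4): [v_0,v_4,v_6], [v_2,v_3,v_5], [v_2,v_4,v_6], [v_2,v_5,v_6]

Hence C_0 ≅ Z^7, C_1 ≅ Z^12, C_2 ≅ Z^4.

Boundary ∂_1: C_1 → C_0 sends each edge [p,q] (with p < q) to q − p.
This gives a 7×12 integer matrix of rank 6; reducing to Smith normal form yields diagonal entries (1,1,1,1,1,1).

The boundary map ∂_2: C_2 → C_1 sends each 2-simplex [p,q,r] to [q,r] − [p,r] + [p,q]. For instance
  ∂[v_2,v_5,v_6] = [v_5,v_6] − [v_2,v_6] + [v_2,v_5],
  ∂[v_2,v_4,v_6] = [v_4,v_6] − [v_2,v_6] + [v_2,v_4].
As a 12×4 matrix over Z this has rank 4, with invariant factors (1,1,1,1).

Now H_k = ker ∂_k / im ∂_{k+1}, so:

  H_1: rank ker ∂_1 − rank ∂_2 = (12 − 6) − 4 = 2, and the invariant factors of ∂_2 are all 1, so H_1 ≅ Z^2.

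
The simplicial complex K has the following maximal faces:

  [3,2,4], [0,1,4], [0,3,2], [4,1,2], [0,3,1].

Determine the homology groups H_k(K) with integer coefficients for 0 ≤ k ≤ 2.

Order the vertices as 0 < 1 < 2 < 3 < 4. Listing each simplex with vertices in this order, K has dimension 2 with simplices:

  0-simplices (5): [0], [1], [2], [3], [4]
  1-simplices (10): [0,1], [0,2], [0,3], [0,4], [1,2], [1,3], [1,4], [2,3], [2,4], [3,4]
  2-simplices (5): [0,1,3], [0,1,4], [0,2,3], [1,2,4], [2,3,4]

so the chain groups are C_0 ≅ Z^5, C_1 ≅ Z^10, C_2 ≅ Z^5.

∂_1: C_1 → C_0 maps an edge to its endpoints' difference, ∂[p,q] = q − p. For instance
  ∂[3,4] = [4] − [3].
The resulting 5×10 matrix has rank 4, and its Smith normal form has invariant factors (1,1,1,1).

The boundary map ∂_2: C_2 → C_1 acts by ∂[p,q,r] = [q,r] − [p,r] + [p,q]. For instance
  ∂[0,1,3] = [1,3] − [0,3] + [0,1],
  ∂[2,3,4] = [3,4] − [2,4] + [2,3].
The resulting 10×5 matrix has rank 5, and its Smith normal form has invariant factors (1,1,1,1,1).

Computing H_k = (kernel of ∂_k) / (image of ∂_{k+1}):

  H_0: rank C_0 − rank ∂_1 = 5 − 4 = 1, and the invariant factors of ∂_1 are all 1, so H_0 ≅ Z.
  H_1: rank ker ∂_1 − rank ∂_2 = (10 − 4) − 5 = 1, and the invariant factors of ∂_2 are all 1, so H_1 ≅ Z.
  H_2: rank ker ∂_2 − rank ∂_3 = (5 − 5) − 0 = 0, and there is no ∂_3, so H_2 ≅ 0.

As a check, the Euler characteristic is 5 − 10 + 5 = 0, which agrees with 1 − 1 + 0 = 0.

H_0 = Z,  H_1 = Z,  H_2 = 0.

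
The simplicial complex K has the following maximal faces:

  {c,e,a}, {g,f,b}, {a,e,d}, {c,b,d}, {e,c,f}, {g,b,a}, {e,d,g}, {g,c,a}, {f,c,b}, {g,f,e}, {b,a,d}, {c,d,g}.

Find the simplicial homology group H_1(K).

H_1 = Z/2.

K has 7 vertices, 18 edges, 12 triangles.
rank ∂_1 = 6, rank ∂_2 = 12 ⇒ b_1 = 18 − 6 − 12 = 0; ∂_2 has invariant factor(s) [2] giving torsion. So H_1 = Z/2.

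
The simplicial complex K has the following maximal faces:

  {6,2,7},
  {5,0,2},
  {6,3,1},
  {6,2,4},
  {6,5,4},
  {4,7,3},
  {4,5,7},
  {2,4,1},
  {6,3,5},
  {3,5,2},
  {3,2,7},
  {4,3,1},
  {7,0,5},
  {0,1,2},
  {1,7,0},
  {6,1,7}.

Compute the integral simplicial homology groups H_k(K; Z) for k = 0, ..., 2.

We work with the vertex ordering 0 < 1 < 2 < 3 < 4 < 5 < 6 < 7. The simplices of K, each written with vertices in increasing order, are:

  0-simplices (8): [0], [1], [2], [3], [4], [5], [6], [7]
  1-simplices (24): (24 of them)
  2-simplices (16): [0,1,2], [0,1,7], [0,2,5], [0,5,7], [1,2,4], [1,3,4], [1,3,6], [1,6,7], [2,3,5], [2,3,7], [2,4,6], [2,6,7], [3,4,7], [3,5,6], [4,5,6], [4,5,7]

so the chain groups are C_0 ≅ Z^8, C_1 ≅ Z^24, C_2 ≅ Z^16.

The boundary map ∂_1: C_1 → C_0 sends each edge [p,q] (with p < q) to q − p. For instance
  ∂[1,7] = [7] − [1].
As a 8×24 matrix over Z this has rank 7, with invariant factors (1,1,1,1,1,1,1).

∂_2: C_2 → C_1 sends each 2-simplex [p,q,r] to [q,r] − [p,r] + [p,q]. For instance
  ∂[2,4,6] = [4,6] − [2,6] + [2,4],
  ∂[4,5,6] = [5,6] − [4,6] + [4,5].
The resulting 24×16 matrix has rank 15, and its Smith normal form has invariant factors (1,1,1,1,1,1,1,1,1,1,1,1,1,1,1).

Now H_k = ker ∂_k / im ∂_{k+1}, so:

  H_0: rank C_0 − rank ∂_1 = 8 − 7 = 1, and the invariant factors of ∂_1 are all 1, so H_0 ≅ Z.
  H_1: rank ker ∂_1 − rank ∂_2 = (24 − 7) − 15 = 2, and the invariant factors of ∂_2 are all 1, so H_1 ≅ Z^2.
  H_2: rank ker ∂_2 − rank ∂_3 = (16 − 15) − 0 = 1, and there is no ∂_3, so H_2 ≅ Z.

(K is a triangulation of the torus T^2.)

H_0 ≅ Z,  H_1 ≅ Z^2,  H_2 ≅ Z.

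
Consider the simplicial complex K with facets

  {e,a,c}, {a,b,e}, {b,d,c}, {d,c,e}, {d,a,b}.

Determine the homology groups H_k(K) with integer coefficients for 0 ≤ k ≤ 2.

H_0 ≅ Z,  H_1 ≅ Z,  H_2 = 0.

Fix the vertex order a < b < c < d < e and write every simplex with vertices in increasing order. Then dim K = 2 and the simplices of K are:

  0-simplices (5): a, b, c, d, e
  1-simplices (10): ab, ac, ad, ae, bc, bd, be, cd, ce, de
  2-simplices (5): abd, abe, ace, bcd, cde

Hence C_0 ≅ Z^5, C_1 ≅ Z^10, C_2 ≅ Z^5.

Boundary ∂_1: C_1 → C_0 is given by ∂[p,q] = [q] − [p].
The 5×10 boundary matrix has rank 4 and Smith normal form diag(1,1,1,1).

The boundary map ∂_2: C_2 → C_1 sends each 2-simplex [p,q,r] to [q,r] − [p,r] + [p,q]. For instance
  ∂bcd = cd − bd + bc,
  ∂ace = ce − ae + ac.
This gives a 10×5 integer matrix of rank 5; reducing to Smith normal form yields diagonal entries (1,1,1,1,1).

From H_k ≅ ker(∂_k) / im(∂_{k+1}) we obtain:

  H_0: rank C_0 − rank ∂_1 = 5 − 4 = 1, and the invariant factors of ∂_1 are all 1, so H_0 = Z.
  H_1: rank ker ∂_1 − rank ∂_2 = (10 − 4) − 5 = 1, and the invariant factors of ∂_2 are all 1, so H_1 = Z.
  H_2: rank ker ∂_2 − rank ∂_3 = (5 − 5) − 0 = 0, and there is no ∂_3, so H_2 = 0.

As a check, the Euler characteristic is 5 − 10 + 5 = 0, which agrees with 1 − 1 + 0 = 0.
(K is a triangulation of the Möbius band.)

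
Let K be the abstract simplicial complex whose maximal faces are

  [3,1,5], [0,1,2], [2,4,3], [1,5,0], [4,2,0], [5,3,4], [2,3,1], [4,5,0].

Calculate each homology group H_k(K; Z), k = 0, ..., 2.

H_0 = Z,  H_1 = 0,  H_2 = Z.

We work with the vertex ordering 0 < 1 < 2 < 3 < 4 < 5. The simplices of K, each written with vertices in increasing order, are:

  0-simplices (6): [0], [1], [2], [3], [4], [5]
  1-simplices (12): [0,1], [0,2], [0,4], [0,5], [1,2], [1,3], [1,5], [2,3], [2,4], [3,4], [3,5], [4,5]
  2-simplices (8): [0,1,2], [0,1,5], [0,2,4], [0,4,5], [1,2,3], [1,3,5], [2,3,4], [3,4,5]

Hence C_0 ≅ Z^6, C_1 ≅ Z^12, C_2 ≅ Z^8.

Boundary ∂_1: C_1 → C_0 maps an edge to its endpoints' difference, ∂[p,q] = q − p. For instance
  ∂[0,1] = [1] − [0].
The 6×12 boundary matrix has rank 5 and Smith normal form diag(1,1,1,1,1).

Boundary ∂_2: C_2 → C_1 maps a triangle to the signed sum of its edges. For instance
  ∂[1,3,5] = [3,5] − [1,5] + [1,3],
  ∂[0,2,4] = [2,4] − [0,4] + [0,2].
The resulting 12×8 matrix has rank 7, and its Smith normal form has invariant factors (1,1,1,1,1,1,1).

Reading off H_k = ker ∂_k / im ∂_{k+1}:

  H_0: rank C_0 − rank ∂_1 = 6 − 5 = 1, and the invariant factors of ∂_1 are all 1, so H_0 ≅ Z.
  H_1: rank ker ∂_1 − rank ∂_2 = (12 − 5) − 7 = 0, and the invariant factors of ∂_2 are all 1, so H_1 ≅ 0.
  H_2: rank ker ∂_2 − rank ∂_3 = (8 − 7) − 0 = 1, and there is no ∂_3, so H_2 ≅ Z.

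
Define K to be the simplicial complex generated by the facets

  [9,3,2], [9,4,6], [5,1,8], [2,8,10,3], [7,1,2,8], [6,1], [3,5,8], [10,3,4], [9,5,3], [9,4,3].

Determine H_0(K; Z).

H_0 = Z.

Take the total order 1 < 2 < 3 < 4 < 5 < 6 < 7 < 8 < 9 < 10 on the vertex set. Then K (dimension 3) consists of the simplices:

  0-simplices (10): [1], [2], [3], [4], [5], [6], [7], [8], [9], [10]
  1-simplices (23): (23 of them)
  2-simplices (15): [1,2,7], [1,2,8], [1,5,8], [1,7,8], [2,3,8], [2,3,9], [2,3,10], [2,7,8], [2,8,10], [3,4,9], [3,4,10], [3,5,8], [3,5,9], [3,8,10], [4,6,9]
  3-simplices (2): [1,2,7,8], [2,3,8,10]

Hence C_0 ≅ Z^10, C_1 ≅ Z^23, C_2 ≅ Z^15, C_3 ≅ Z^2.

∂_1: C_1 → C_0 sends each edge [p,q] (with p < q) to q − p. For instance
  ∂[4,6] = [6] − [4].
As a 10×23 matrix over Z this has rank 9, with invariant factors (1,1,1,1,1,1,1,1,1).

The boundary map ∂_2: C_2 → C_1 maps a triangle to the signed sum of its edges. For instance
  ∂[1,2,7] = [2,7] − [1,7] + [1,2],
  ∂[2,3,9] = [3,9] − [2,9] + [2,3].
The 23×15 boundary matrix has rank 13 and Smith normal form diag(1,1,1,1,1,1,1,1,1,1,1,1,1).

∂_3: C_3 → C_2 sends each 3-simplex σ to the alternating sum Σ_i (−1)^i (σ with its i-th vertex removed). For instance
  ∂[1,2,7,8] = [2,7,8] − [1,7,8] + [1,2,8] − [1,2,7],
  ∂[2,3,8,10] = [3,8,10] − [2,8,10] + [2,3,10] − [2,3,8].
This gives a 15×2 integer matrix of rank 2; reducing to Smith normal form yields diagonal entries (1,1).

Reading off H_k = ker ∂_k / im ∂_{k+1}:

  H_0: rank C_0 − rank ∂_1 = 10 − 9 = 1, and the invariant factors of ∂_1 are all 1, so H_0 ≅ Z.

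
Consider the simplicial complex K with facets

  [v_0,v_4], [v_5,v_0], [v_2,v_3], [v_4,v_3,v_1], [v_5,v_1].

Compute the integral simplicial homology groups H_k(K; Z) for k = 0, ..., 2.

H_0 = Z,  H_1 = Z,  H_2 = 0.

Fix the vertex order v_0 < v_1 < v_2 < v_3 < v_4 < v_5 and write every simplex with vertices in increasing order. Then dim K = 2 and the simplices of K are:

  0-simplices (6): [v_0], [v_1], [v_2], [v_3], [v_4], [v_5]
  1-simplices (7): [v_0,v_4], [v_0,v_5], [v_1,v_3], [v_1,v_4], [v_1,v_5], [v_2,v_3], [v_3,v_4]
  2-simplices (1): [v_1,v_3,v_4]

so the chain groups are C_0 ≅ Z^6, C_1 ≅ Z^7, C_2 ≅ Z^1.

Boundary ∂_1: C_1 → C_0 is given by ∂[p,q] = [q] − [p]. For instance
  ∂[v_1,v_4] = [v_4] − [v_1].
The 6×7 boundary matrix has rank 5 and Smith normal form diag(1,1,1,1,1).

The boundary map ∂_2: C_2 → C_1 maps a triangle to the signed sum of its edges. For instance
  ∂[v_1,v_3,v_4] = [v_3,v_4] − [v_1,v_4] + [v_1,v_3].
As a 7×1 matrix over Z this has rank 1, with invariant factors (1).

Reading off H_k = ker ∂_k / im ∂_{k+1}:

  H_0: rank C_0 − rank ∂_1 = 6 − 5 = 1, and the invariant factors of ∂_1 are all 1, so H_0 ≅ Z.
  H_1: rank ker ∂_1 − rank ∂_2 = (7 − 5) − 1 = 1, and the invariant factors of ∂_2 are all 1, so H_1 ≅ Z.
  H_2: rank ker ∂_2 − rank ∂_3 = (1 − 1) − 0 = 0, and there is no ∂_3, so H_2 ≅ 0.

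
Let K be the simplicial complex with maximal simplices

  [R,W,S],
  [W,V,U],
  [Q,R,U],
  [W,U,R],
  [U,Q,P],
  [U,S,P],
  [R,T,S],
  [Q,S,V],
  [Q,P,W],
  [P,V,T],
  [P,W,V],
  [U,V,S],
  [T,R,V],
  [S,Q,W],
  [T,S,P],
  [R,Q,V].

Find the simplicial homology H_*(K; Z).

H_0 ≅ Z,  H_1 ≅ Z^2,  H_2 ≅ Z.

Take the total order P < Q < R < S < T < U < V < W on the vertex set. Then K (dimension 2) consists of the simplices:

  0-simplices (8): P, Q, R, S, T, U, V, W
  1-simplices (24): PQ, PS, PT, PU, PV, PW, QR, QS, QU, QV, QW, RS, RT, RU, RV, RW, ST, SU, SV, SW, TV, UV, UW, VW
  2-simplices (16): PQU, PQW, PST, PSU, PTV, PVW, QRU, QRV, QSV, QSW, RST, RSW, RTV, RUW, SUV, UVW

so the chain groups are C_0 ≅ Z^8, C_1 ≅ Z^24, C_2 ≅ Z^16.

Boundary ∂_1: C_1 → C_0 sends each edge [p,q] (with p < q) to q − p. For instance
  ∂TV = V − T.
This gives a 8×24 integer matrix of rank 7; reducing to Smith normal form yields diagonal entries (1,1,1,1,1,1,1).

The boundary map ∂_2: C_2 → C_1 maps a triangle to the signed sum of its edges. For instance
  ∂PVW = VW − PW + PV,
  ∂QRV = RV − QV + QR.
As a 24×16 matrix over Z this has rank 15, with invariant factors (1,1,1,1,1,1,1,1,1,1,1,1,1,1,1).

Computing H_k = (kernel of ∂_k) / (image of ∂_{k+1}):

  H_0: rank C_0 − rank ∂_1 = 8 − 7 = 1, and the invariant factors of ∂_1 are all 1, so H_0 ≅ Z.
  H_1: rank ker ∂_1 − rank ∂_2 = (24 − 7) − 15 = 2, and the invariant factors of ∂_2 are all 1, so H_1 ≅ Z^2.
  H_2: rank ker ∂_2 − rank ∂_3 = (16 − 15) − 0 = 1, and there is no ∂_3, so H_2 ≅ Z.

As a check, the Euler characteristic is 8 − 24 + 16 = 0, which agrees with 1 − 2 + 1 = 0.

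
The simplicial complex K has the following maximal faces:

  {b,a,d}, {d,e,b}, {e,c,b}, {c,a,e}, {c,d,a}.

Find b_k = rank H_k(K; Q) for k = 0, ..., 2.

Fix the vertex order a < b < c < d < e and write every simplex with vertices in increasing order. Then dim K = 2 and the simplices of K are:

  0-simplices (5): a, b, c, d, e
  1-simplices (10): ab, ac, ad, ae, bc, bd, be, cd, ce, de
  2-simplices (5): abd, acd, ace, bce, bde

giving chain groups C_0 ≅ Z^5, C_1 ≅ Z^10, C_2 ≅ Z^5.

The boundary map ∂_1: C_1 → C_0 maps an edge to its endpoints' difference, ∂[p,q] = q − p. For instance
  ∂be = e − b.
The 5×10 boundary matrix has rank 4 and Smith normal form diag(1,1,1,1).

The boundary map ∂_2: C_2 → C_1 maps a triangle to the signed sum of its edges. For instance
  ∂abd = bd − ad + ab,
  ∂bce = ce − be + bc.
As a 10×5 matrix over Z this has rank 5, with invariant factors (1,1,1,1,1).

Reading off H_k = ker ∂_k / im ∂_{k+1}:

  H_0: rank C_0 − rank ∂_1 = 5 − 4 = 1, and the invariant factors of ∂_1 are all 1, so H_0 ≅ Z.
  H_1: rank ker ∂_1 − rank ∂_2 = (10 − 4) − 5 = 1, and the invariant factors of ∂_2 are all 1, so H_1 ≅ Z.
  H_2: rank ker ∂_2 − rank ∂_3 = (5 − 5) − 0 = 0, and there is no ∂_3, so H_2 ≅ 0.

Hence the Betti numbers are b_0 = 1, b_1 = 1, b_2 = 0.

b_0 = 1, b_1 = 1, b_2 = 0.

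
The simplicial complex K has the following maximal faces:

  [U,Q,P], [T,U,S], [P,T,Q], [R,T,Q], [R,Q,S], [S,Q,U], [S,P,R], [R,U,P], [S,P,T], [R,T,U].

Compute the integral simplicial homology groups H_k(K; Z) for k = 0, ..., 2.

Fix the vertex order P < Q < R < S < T < U and write every simplex with vertices in increasing order. Then dim K = 2 and the simplices of K are:

  0-simplices (6): P, Q, R, S, T, U
  1-simplices (15): PQ, PR, PS, PT, PU, QR, QS, QT, QU, RS, RT, RU, ST, SU, TU
  2-simplices (10): PQT, PQU, PRS, PRU, PST, QRS, QRT, QSU, RTU, STU

Hence C_0 ≅ Z^6, C_1 ≅ Z^15, C_2 ≅ Z^10.

∂_1: C_1 → C_0 maps an edge to its endpoints' difference, ∂[p,q] = q − p. For instance
  ∂PT = T − P.
The resulting 6×15 matrix has rank 5, and its Smith normal form has invariant factors (1,1,1,1,1).

Boundary ∂_2: C_2 → C_1 acts by ∂[p,q,r] = [q,r] − [p,r] + [p,q]. For instance
  ∂PRU = RU − PU + PR,
  ∂PST = ST − PT + PS.
The resulting 15×10 matrix has rank 10, and its Smith normal form has invariant factors (1,1,1,1,1,1,1,1,1,2).

Now H_k = ker ∂_k / im ∂_{k+1}, so:

  H_0: rank C_0 − rank ∂_1 = 6 − 5 = 1, and the invariant factors of ∂_1 are all 1, so H_0 = Z.
  H_1: rank ker ∂_1 − rank ∂_2 = (15 − 5) − 10 = 0, and ∂_2 has invariant factor 2 > 1, so H_1 = Z/2.
  H_2: rank ker ∂_2 − rank ∂_3 = (10 − 10) − 0 = 0, and there is no ∂_3, so H_2 = 0.

H_0 ≅ Z,  H_1 ≅ Z/2,  H_2 = 0.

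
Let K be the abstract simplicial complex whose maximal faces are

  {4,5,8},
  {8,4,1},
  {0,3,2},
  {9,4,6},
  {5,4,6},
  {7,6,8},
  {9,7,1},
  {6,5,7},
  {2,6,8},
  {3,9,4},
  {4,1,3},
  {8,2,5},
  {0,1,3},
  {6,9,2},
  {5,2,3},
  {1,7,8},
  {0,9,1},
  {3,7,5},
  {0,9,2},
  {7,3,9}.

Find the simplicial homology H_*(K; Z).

K has 10 vertices, 30 edges, 20 triangles.
rank ∂_0 = 0, rank ∂_1 = 9 ⇒ b_0 = 10 − 0 − 9 = 1; all invariant factors of ∂_1 are 1 so no torsion. So H_0 = Z.
rank ∂_1 = 9, rank ∂_2 = 20 ⇒ b_1 = 30 − 9 − 20 = 1; ∂_2 has invariant factor(s) [2] giving torsion. So H_1 = Z × Z/2.
rank ∂_2 = 20, rank ∂_3 = 0 ⇒ b_2 = 20 − 20 − 0 = 0. So H_2 = 0.

H_0 ≅ Z,  H_1 ≅ Z × Z/2,  H_2 = 0.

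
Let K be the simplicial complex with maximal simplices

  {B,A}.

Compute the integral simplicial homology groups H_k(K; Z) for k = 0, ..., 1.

H_0 ≅ Z,  H_1 = 0.

Fix the vertex order A < B and write every simplex with vertices in increasing order. Then dim K = 1 and the simplices of K are:

  0-simplices (2): A, B
  1-simplices (1): AB

Hence C_0 ≅ Z^2, C_1 ≅ Z^1.

Boundary ∂_1: C_1 → C_0 is given by ∂[p,q] = [q] − [p].
This gives a 2×1 integer matrix of rank 1; reducing to Smith normal form yields diagonal entries (1).

Now H_k = ker ∂_k / im ∂_{k+1}, so:

  H_0: rank C_0 − rank ∂_1 = 2 − 1 = 1, and the invariant factors of ∂_1 are all 1, so H_0 = Z.
  H_1: rank ker ∂_1 − rank ∂_2 = (1 − 1) − 0 = 0, and there is no ∂_2, so H_1 = 0.

As a check, the Euler characteristic is 2 − 1 = 1, which agrees with 1 − 0 = 1.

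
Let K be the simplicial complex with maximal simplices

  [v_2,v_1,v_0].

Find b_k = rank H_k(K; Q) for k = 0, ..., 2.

b_0 = 1, b_1 = 0, b_2 = 0.

Fix the vertex order v_0 < v_1 < v_2 and write every simplex with vertices in increasing order. Then dim K = 2 and the simplices of K are:

  0-simplices (3): [v_0], [v_1], [v_2]
  1-simplices (3): [v_0,v_1], [v_0,v_2], [v_1,v_2]
  2-simplices (1): [v_0,v_1,v_2]

Hence C_0 ≅ Z^3, C_1 ≅ Z^3, C_2 ≅ Z^1.

Boundary ∂_1: C_1 → C_0 sends each edge [p,q] (with p < q) to q − p. For instance
  ∂[v_0,v_2] = [v_2] − [v_0].
This gives a 3×3 integer matrix of rank 2; reducing to Smith normal form yields diagonal entries (1,1).

The boundary map ∂_2: C_2 → C_1 sends each 2-simplex [p,q,r] to [q,r] − [p,r] + [p,q]. For instance
  ∂[v_0,v_1,v_2] = [v_1,v_2] − [v_0,v_2] + [v_0,v_1].
The 3×1 boundary matrix has rank 1 and Smith normal form diag(1).

From H_k ≅ ker(∂_k) / im(∂_{k+1}) we obtain:

  H_0: rank C_0 − rank ∂_1 = 3 − 2 = 1, and the invariant factors of ∂_1 are all 1, so H_0 ≅ Z.
  H_1: rank ker ∂_1 − rank ∂_2 = (3 − 2) − 1 = 0, and the invariant factors of ∂_2 are all 1, so H_1 ≅ 0.
  H_2: rank ker ∂_2 − rank ∂_3 = (1 − 1) − 0 = 0, and there is no ∂_3, so H_2 ≅ 0.

Hence the Betti numbers are b_0 = 1, b_1 = 0, b_2 = 0.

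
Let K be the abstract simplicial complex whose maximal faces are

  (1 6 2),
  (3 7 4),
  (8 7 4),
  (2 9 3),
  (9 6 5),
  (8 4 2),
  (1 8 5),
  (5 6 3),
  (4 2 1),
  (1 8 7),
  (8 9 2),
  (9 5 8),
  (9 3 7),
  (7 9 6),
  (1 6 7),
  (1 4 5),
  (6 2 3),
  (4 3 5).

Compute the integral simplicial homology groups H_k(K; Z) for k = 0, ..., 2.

K has 9 vertices, 27 edges, 18 triangles.
rank ∂_0 = 0, rank ∂_1 = 8 ⇒ b_0 = 9 − 0 − 8 = 1; all invariant factors of ∂_1 are 1 so no torsion. So H_0 ≅ Z.
rank ∂_1 = 8, rank ∂_2 = 18 ⇒ b_1 = 27 − 8 − 18 = 1; ∂_2 has invariant factor(s) [2] giving torsion. So H_1 ≅ Z ⊕ Z/2.
rank ∂_2 = 18, rank ∂_3 = 0 ⇒ b_2 = 18 − 18 − 0 = 0. So H_2 ≅ 0.

H_0 = Z,  H_1 = Z ⊕ Z/2,  H_2 = 0.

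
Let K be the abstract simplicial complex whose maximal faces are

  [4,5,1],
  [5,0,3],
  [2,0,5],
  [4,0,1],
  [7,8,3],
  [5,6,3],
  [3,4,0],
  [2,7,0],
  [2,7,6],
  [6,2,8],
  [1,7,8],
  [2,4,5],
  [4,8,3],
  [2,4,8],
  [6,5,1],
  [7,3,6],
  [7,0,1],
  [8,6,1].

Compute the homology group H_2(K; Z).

K has 9 vertices, 27 edges, 18 triangles.
rank ∂_2 = 18, rank ∂_3 = 0 ⇒ b_2 = 18 − 18 − 0 = 0. So H_2 ≅ 0.

H_2 ≅ 0.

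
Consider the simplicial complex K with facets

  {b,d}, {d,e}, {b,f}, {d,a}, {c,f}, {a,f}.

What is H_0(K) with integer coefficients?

H_0 ≅ Z.

We work with the vertex ordering a < b < c < d < e < f. The simplices of K, each written with vertices in increasing order, are:

  0-simplices (6): a, b, c, d, e, f
  1-simplices (6): ad, af, bd, bf, cf, de

giving chain groups C_0 ≅ Z^6, C_1 ≅ Z^6.

∂_1: C_1 → C_0 sends each edge [p,q] (with p < q) to q − p.
The 6×6 boundary matrix has rank 5 and Smith normal form diag(1,1,1,1,1).

Computing H_k = (kernel of ∂_k) / (image of ∂_{k+1}):

  H_0: rank C_0 − rank ∂_1 = 6 − 5 = 1, and the invariant factors of ∂_1 are all 1, so H_0 = Z.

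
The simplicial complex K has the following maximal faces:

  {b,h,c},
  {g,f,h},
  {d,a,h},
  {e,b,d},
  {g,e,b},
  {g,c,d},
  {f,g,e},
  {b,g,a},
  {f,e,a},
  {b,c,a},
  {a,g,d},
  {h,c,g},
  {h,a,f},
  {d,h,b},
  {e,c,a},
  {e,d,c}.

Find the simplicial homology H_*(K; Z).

H_0 = Z,  H_1 = Z^2,  H_2 = Z.

Fix the vertex order a < b < c < d < e < f < g < h and write every simplex with vertices in increasing order. Then dim K = 2 and the simplices of K are:

  0-simplices (8): a, b, c, d, e, f, g, h
  1-simplices (24): ab, ac, ad, ae, af, ag, ah, bc, bd, be, bg, bh, cd, ce, cg, ch, de, dg, dh, ef, eg, fg, fh, gh
  2-simplices (16): abc, abg, ace, adg, adh, aef, afh, bch, bde, bdh, beg, cde, cdg, cgh, efg, fgh

giving chain groups C_0 ≅ Z^8, C_1 ≅ Z^24, C_2 ≅ Z^16.

Boundary ∂_1: C_1 → C_0 sends each edge [p,q] (with p < q) to q − p. For instance
  ∂fh = h − f.
As a 8×24 matrix over Z this has rank 7, with invariant factors (1,1,1,1,1,1,1).

Boundary ∂_2: C_2 → C_1 maps a triangle to the signed sum of its edges. For instance
  ∂ace = ce − ae + ac,
  ∂bde = de − be + bd.
This gives a 24×16 integer matrix of rank 15; reducing to Smith normal form yields diagonal entries (1,1,1,1,1,1,1,1,1,1,1,1,1,1,1).

From H_k ≅ ker(∂_k) / im(∂_{k+1}) we obtain:

  H_0: rank C_0 − rank ∂_1 = 8 − 7 = 1, and the invariant factors of ∂_1 are all 1, so H_0 ≅ Z.
  H_1: rank ker ∂_1 − rank ∂_2 = (24 − 7) − 15 = 2, and the invariant factors of ∂_2 are all 1, so H_1 ≅ Z^2.
  H_2: rank ker ∂_2 − rank ∂_3 = (16 − 15) − 0 = 1, and there is no ∂_3, so H_2 ≅ Z.

As a check, the Euler characteristic is 8 − 24 + 16 = 0, which agrees with 1 − 2 + 1 = 0.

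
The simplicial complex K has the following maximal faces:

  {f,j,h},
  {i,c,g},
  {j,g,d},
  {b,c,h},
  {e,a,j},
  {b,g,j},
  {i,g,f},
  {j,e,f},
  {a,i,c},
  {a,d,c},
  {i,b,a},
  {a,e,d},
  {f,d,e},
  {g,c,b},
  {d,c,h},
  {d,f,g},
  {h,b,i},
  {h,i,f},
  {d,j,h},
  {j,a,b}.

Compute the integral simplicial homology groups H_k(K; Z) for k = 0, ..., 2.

Order the vertices as a < b < c < d < e < f < g < h < i < j. Listing each simplex with vertices in this order, K has dimension 2 with simplices:

  0-simplices (10): a, b, c, d, e, f, g, h, i, j
  1-simplices (30): ab, ac, ad, ae, ai, aj, bc, bg, bh, bi, bj, cd, cg, ch, ci, de, df, dg, dh, dj, ef, ej, fg, fh, fi, fj, gi, gj, hi, hj
  2-simplices (20): abi, abj, acd, aci, ade, aej, bcg, bch, bgj, bhi, cdh, cgi, def, dfg, dgj, dhj, efj, fgi, fhi, fhj

giving chain groups C_0 ≅ Z^10, C_1 ≅ Z^30, C_2 ≅ Z^20.

Boundary ∂_1: C_1 → C_0 sends each edge [p,q] (with p < q) to q − p. For instance
  ∂bi = i − b.
The resulting 10×30 matrix has rank 9, and its Smith normal form has invariant factors (1,1,1,1,1,1,1,1,1).

The boundary map ∂_2: C_2 → C_1 acts by ∂[p,q,r] = [q,r] − [p,r] + [p,q]. For instance
  ∂def = ef − df + de,
  ∂fgi = gi − fi + fg.
The resulting 30×20 matrix has rank 20, and its Smith normal form has invariant factors (1,1,1,1,1,1,1,1,1,1,1,1,1,1,1,1,1,1,1,2).

Reading off H_k = ker ∂_k / im ∂_{k+1}:

  H_0: rank C_0 − rank ∂_1 = 10 − 9 = 1, and the invariant factors of ∂_1 are all 1, so H_0 ≅ Z.
  H_1: rank ker ∂_1 − rank ∂_2 = (30 − 9) − 20 = 1, and ∂_2 has invariant factor 2 > 1, so H_1 ≅ Z ⊕ Z/2.
  H_2: rank ker ∂_2 − rank ∂_3 = (20 − 20) − 0 = 0, and there is no ∂_3, so H_2 ≅ 0.

As a check, the Euler characteristic is 10 − 30 + 20 = 0, which agrees with 1 − 1 + 0 = 0.
(K is a triangulation of the Klein bottle.)

H_0 ≅ Z,  H_1 ≅ Z ⊕ Z/2,  H_2 = 0.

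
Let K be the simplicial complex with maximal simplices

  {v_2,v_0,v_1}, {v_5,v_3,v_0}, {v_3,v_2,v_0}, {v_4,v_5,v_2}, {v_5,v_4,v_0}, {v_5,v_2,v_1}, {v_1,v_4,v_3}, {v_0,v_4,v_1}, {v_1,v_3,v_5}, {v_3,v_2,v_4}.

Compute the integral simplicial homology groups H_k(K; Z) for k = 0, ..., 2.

Fix the vertex order v_0 < v_1 < v_2 < v_3 < v_4 < v_5 and write every simplex with vertices in increasing order. Then dim K = 2 and the simplices of K are:

  0-simplices (6): [v_0], [v_1], [v_2], [v_3], [v_4], [v_5]
  1-simplices (15): (15 of them)
  2-simplices (10): [v_0,v_1,v_2], [v_0,v_1,v_4], [v_0,v_2,v_3], [v_0,v_3,v_5], [v_0,v_4,v_5], [v_1,v_2,v_5], [v_1,v_3,v_4], [v_1,v_3,v_5], [v_2,v_3,v_4], [v_2,v_4,v_5]

so the chain groups are C_0 ≅ Z^6, C_1 ≅ Z^15, C_2 ≅ Z^10.

Boundary ∂_1: C_1 → C_0 sends each edge [p,q] (with p < q) to q − p.
The resulting 6×15 matrix has rank 5, and its Smith normal form has invariant factors (1,1,1,1,1).

∂_2: C_2 → C_1 acts by ∂[p,q,r] = [q,r] − [p,r] + [p,q]. For instance
  ∂[v_0,v_2,v_3] = [v_2,v_3] − [v_0,v_3] + [v_0,v_2],
  ∂[v_2,v_3,v_4] = [v_3,v_4] − [v_2,v_4] + [v_2,v_3].
The resulting 15×10 matrix has rank 10, and its Smith normal form has invariant factors (1,1,1,1,1,1,1,1,1,2).

Now H_k = ker ∂_k / im ∂_{k+1}, so:

  H_0: rank C_0 − rank ∂_1 = 6 − 5 = 1, and the invariant factors of ∂_1 are all 1, so H_0 ≅ Z.
  H_1: rank ker ∂_1 − rank ∂_2 = (15 − 5) − 10 = 0, and ∂_2 has invariant factor 2 > 1, so H_1 ≅ Z_2.
  H_2: rank ker ∂_2 − rank ∂_3 = (10 − 10) − 0 = 0, and there is no ∂_3, so H_2 ≅ 0.

As a check, the Euler characteristic is 6 − 15 + 10 = 1, which agrees with 1 − 0 + 0 = 1.
(K is a triangulation of the real projective plane RP^2.)

H_0 ≅ Z,  H_1 ≅ Z_2,  H_2 = 0.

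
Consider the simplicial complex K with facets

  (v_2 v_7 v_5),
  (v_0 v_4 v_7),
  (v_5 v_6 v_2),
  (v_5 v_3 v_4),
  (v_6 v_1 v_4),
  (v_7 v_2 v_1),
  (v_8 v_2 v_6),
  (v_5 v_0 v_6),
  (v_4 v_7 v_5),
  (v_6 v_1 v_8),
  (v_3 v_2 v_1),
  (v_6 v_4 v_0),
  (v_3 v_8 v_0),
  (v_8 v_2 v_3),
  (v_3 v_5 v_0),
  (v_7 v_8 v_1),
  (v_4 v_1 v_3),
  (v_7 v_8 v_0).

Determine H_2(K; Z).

K has 9 vertices, 27 edges, 18 triangles.
rank ∂_2 = 18, rank ∂_3 = 0 ⇒ b_2 = 18 − 18 − 0 = 0. So H_2 = 0.

H_2 = 0.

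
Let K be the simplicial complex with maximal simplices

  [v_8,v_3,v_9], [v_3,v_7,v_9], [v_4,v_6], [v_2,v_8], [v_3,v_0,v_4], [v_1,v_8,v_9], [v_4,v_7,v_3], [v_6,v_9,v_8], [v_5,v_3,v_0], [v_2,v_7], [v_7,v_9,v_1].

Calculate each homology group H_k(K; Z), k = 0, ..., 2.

Take the total order v_0 < v_1 < v_2 < v_3 < v_4 < v_5 < v_6 < v_7 < v_8 < v_9 on the vertex set. Then K (dimension 2) consists of the simplices:

  0-simplices (10): [v_0], [v_1], [v_2], [v_3], [v_4], [v_5], [v_6], [v_7], [v_8], [v_9]
  1-simplices (19): (19 of them)
  2-simplices (8): [v_0,v_3,v_4], [v_0,v_3,v_5], [v_1,v_7,v_9], [v_1,v_8,v_9], [v_3,v_4,v_7], [v_3,v_7,v_9], [v_3,v_8,v_9], [v_6,v_8,v_9]

giving chain groups C_0 ≅ Z^10, C_1 ≅ Z^19, C_2 ≅ Z^8.

The boundary map ∂_1: C_1 → C_0 sends each edge [p,q] (with p < q) to q − p.
As a 10×19 matrix over Z this has rank 9, with invariant factors (1,1,1,1,1,1,1,1,1).

The boundary map ∂_2: C_2 → C_1 acts by ∂[p,q,r] = [q,r] − [p,r] + [p,q]. For instance
  ∂[v_3,v_4,v_7] = [v_4,v_7] − [v_3,v_7] + [v_3,v_4],
  ∂[v_0,v_3,v_5] = [v_3,v_5] − [v_0,v_5] + [v_0,v_3].
The 19×8 boundary matrix has rank 8 and Smith normal form diag(1,1,1,1,1,1,1,1).

Reading off H_k = ker ∂_k / im ∂_{k+1}:

  H_0: rank C_0 − rank ∂_1 = 10 − 9 = 1, and the invariant factors of ∂_1 are all 1, so H_0 ≅ Z.
  H_1: rank ker ∂_1 − rank ∂_2 = (19 − 9) − 8 = 2, and the invariant factors of ∂_2 are all 1, so H_1 ≅ Z^2.
  H_2: rank ker ∂_2 − rank ∂_3 = (8 − 8) − 0 = 0, and there is no ∂_3, so H_2 ≅ 0.

H_0 ≅ Z,  H_1 ≅ Z^2,  H_2 = 0.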